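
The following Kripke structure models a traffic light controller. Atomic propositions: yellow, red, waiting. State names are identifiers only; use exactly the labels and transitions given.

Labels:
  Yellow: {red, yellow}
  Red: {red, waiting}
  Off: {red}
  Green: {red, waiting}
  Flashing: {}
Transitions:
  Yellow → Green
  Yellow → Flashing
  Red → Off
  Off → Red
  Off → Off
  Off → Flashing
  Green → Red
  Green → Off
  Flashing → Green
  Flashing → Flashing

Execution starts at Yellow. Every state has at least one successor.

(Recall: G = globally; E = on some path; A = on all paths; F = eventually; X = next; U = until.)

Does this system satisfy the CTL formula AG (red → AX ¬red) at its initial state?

States satisfying red → AX ¬red: {Flashing}.
States satisfying AG (red → AX ¬red): ∅.
Green is reachable from Yellow and violates red → AX ¬red, so AG fails at Yellow.
Yellow ∉ Sat(AG (red → AX ¬red)).

Does not hold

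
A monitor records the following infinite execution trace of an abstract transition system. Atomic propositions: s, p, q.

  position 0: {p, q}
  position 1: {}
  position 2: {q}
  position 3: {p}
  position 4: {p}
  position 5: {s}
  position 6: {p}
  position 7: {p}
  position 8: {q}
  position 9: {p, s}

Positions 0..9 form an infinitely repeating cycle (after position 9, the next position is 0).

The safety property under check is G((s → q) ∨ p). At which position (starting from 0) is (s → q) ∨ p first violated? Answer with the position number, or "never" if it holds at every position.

5

Check (s → q) ∨ p at each position in order: 0 ✓, 1 ✓, 2 ✓, 3 ✓, 4 ✓.
At position 5 the labels are {s}, so (s → q) ∨ p is false there. This is the first violation.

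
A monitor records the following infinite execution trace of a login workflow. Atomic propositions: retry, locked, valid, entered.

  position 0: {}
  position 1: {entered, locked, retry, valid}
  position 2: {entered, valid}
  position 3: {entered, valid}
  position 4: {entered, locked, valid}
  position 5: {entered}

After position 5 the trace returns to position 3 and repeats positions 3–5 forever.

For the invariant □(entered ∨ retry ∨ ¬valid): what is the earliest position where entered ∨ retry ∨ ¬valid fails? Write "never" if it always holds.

never

entered ∨ retry ∨ ¬valid holds at every position 0..5, and those are all the positions the trace ever visits, so the invariant □(entered ∨ retry ∨ ¬valid) is never violated.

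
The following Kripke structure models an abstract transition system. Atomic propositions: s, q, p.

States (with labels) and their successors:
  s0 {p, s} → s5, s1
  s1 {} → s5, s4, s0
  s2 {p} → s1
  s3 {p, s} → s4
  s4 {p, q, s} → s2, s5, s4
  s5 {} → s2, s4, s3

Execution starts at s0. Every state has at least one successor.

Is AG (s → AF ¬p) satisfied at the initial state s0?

Does not hold

States satisfying s → AF ¬p: {s0, s1, s2, s5}.
States satisfying AG (s → AF ¬p): ∅.
s3 is reachable from s0 and violates s → AF ¬p, so AG fails at s0.
s0 ∉ Sat(AG (s → AF ¬p)).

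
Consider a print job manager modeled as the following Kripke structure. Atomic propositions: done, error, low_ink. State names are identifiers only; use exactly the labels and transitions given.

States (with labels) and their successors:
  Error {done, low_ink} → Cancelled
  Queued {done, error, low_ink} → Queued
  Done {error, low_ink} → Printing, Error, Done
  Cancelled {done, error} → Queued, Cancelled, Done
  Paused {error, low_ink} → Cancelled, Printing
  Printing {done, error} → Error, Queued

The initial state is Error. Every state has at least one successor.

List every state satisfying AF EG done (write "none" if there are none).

States satisfying EG done: {Error, Queued, Cancelled, Printing}.
States satisfying AF EG done: {Error, Queued, Cancelled, Paused, Printing}.

{Error, Queued, Cancelled, Paused, Printing}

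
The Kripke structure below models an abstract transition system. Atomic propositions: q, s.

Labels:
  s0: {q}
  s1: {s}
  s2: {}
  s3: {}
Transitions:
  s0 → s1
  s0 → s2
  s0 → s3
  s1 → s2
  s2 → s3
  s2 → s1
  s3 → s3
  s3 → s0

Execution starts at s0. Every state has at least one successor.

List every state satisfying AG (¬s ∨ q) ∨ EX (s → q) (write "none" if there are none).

States satisfying ¬s ∨ q: {s0, s2, s3}.
States satisfying AG (¬s ∨ q): ∅.
States satisfying s → q: {s0, s2, s3}.
States satisfying EX (s → q): {s0, s1, s2, s3}.
States satisfying AG (¬s ∨ q) ∨ EX (s → q): {s0, s1, s2, s3}.

{s0, s1, s2, s3}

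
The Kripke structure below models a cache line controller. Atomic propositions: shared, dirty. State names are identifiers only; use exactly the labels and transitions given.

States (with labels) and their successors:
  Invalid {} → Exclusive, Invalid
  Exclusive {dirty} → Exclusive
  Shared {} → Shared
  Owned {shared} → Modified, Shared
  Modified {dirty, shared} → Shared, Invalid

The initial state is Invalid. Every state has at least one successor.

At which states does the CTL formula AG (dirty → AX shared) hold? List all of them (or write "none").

{Shared}

States satisfying dirty → AX shared: {Invalid, Shared, Owned}.
States satisfying AG (dirty → AX shared): {Shared}.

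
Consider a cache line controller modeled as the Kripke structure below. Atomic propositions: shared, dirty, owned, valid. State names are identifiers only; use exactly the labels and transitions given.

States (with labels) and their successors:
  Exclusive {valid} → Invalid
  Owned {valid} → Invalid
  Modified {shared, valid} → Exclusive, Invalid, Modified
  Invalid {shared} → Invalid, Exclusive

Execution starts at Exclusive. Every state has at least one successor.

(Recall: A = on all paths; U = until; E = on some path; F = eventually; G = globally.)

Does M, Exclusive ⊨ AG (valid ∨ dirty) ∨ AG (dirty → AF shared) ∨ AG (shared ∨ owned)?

States satisfying valid ∨ dirty: {Exclusive, Owned, Modified}.
States satisfying AG (valid ∨ dirty): ∅.
States satisfying dirty → AF shared: {Exclusive, Owned, Modified, Invalid}.
States satisfying AG (dirty → AF shared): {Exclusive, Owned, Modified, Invalid}.
States satisfying AG (valid ∨ dirty) ∨ AG (dirty → AF shared): {Exclusive, Owned, Modified, Invalid}.
States satisfying shared ∨ owned: {Modified, Invalid}.
States satisfying AG (shared ∨ owned): ∅.
States satisfying AG (valid ∨ dirty) ∨ AG (dirty → AF shared) ∨ AG (shared ∨ owned): {Exclusive, Owned, Modified, Invalid}.
Exclusive ∈ Sat(AG (valid ∨ dirty) ∨ AG (dirty → AF shared) ∨ AG (shared ∨ owned)).

Yes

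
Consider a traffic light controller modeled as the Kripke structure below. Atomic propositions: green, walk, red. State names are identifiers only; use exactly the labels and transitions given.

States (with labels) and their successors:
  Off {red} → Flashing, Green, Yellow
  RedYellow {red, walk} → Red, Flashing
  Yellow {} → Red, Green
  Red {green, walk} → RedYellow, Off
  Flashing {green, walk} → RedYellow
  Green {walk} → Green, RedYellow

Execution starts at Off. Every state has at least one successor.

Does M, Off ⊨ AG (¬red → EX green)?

States satisfying ¬red → EX green: {Off, RedYellow, Yellow}.
States satisfying AG (¬red → EX green): ∅.
Flashing is reachable from Off and violates ¬red → EX green, so AG fails at Off.
Off ∉ Sat(AG (¬red → EX green)).

Does not hold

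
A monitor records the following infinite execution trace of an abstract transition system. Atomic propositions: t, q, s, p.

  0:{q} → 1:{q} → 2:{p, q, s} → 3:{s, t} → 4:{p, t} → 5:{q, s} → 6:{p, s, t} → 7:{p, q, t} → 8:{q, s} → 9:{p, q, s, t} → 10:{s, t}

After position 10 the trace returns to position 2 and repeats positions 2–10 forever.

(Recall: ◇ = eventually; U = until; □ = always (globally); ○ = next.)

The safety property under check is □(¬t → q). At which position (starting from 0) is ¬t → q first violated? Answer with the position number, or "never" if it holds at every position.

¬t → q holds at every position 0..10, and those are all the positions the trace ever visits, so the invariant □(¬t → q) is never violated.

never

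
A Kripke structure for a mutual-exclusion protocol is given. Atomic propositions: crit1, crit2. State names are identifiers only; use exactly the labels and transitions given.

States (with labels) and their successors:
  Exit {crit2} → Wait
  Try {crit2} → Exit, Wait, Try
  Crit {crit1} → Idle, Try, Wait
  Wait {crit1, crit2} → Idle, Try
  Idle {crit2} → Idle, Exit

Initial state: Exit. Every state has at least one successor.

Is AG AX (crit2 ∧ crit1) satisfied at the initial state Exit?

States satisfying AX (crit2 ∧ crit1): {Exit}.
States satisfying AG AX (crit2 ∧ crit1): ∅.
Idle is reachable from Exit and violates AX (crit2 ∧ crit1), so AG fails at Exit.
Exit ∉ Sat(AG AX (crit2 ∧ crit1)).

No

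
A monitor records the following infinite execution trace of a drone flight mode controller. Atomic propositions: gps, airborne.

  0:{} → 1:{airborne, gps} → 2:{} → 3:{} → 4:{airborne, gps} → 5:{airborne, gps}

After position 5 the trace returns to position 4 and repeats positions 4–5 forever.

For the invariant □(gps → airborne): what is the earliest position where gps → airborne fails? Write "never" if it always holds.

never

gps → airborne holds at every position 0..5, and those are all the positions the trace ever visits, so the invariant □(gps → airborne) is never violated.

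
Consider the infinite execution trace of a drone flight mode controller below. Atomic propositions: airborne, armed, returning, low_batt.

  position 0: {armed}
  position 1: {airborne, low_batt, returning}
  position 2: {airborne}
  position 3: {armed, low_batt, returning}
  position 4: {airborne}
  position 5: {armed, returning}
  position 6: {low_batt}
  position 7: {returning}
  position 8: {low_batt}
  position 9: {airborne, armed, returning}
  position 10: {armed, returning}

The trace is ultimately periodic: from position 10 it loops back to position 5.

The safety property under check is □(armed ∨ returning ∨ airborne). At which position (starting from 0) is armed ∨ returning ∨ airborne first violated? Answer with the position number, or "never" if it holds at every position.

6

Check armed ∨ returning ∨ airborne at each position in order: 0 ✓, 1 ✓, 2 ✓, 3 ✓, 4 ✓, 5 ✓.
At position 6 the labels are {low_batt}, so armed ∨ returning ∨ airborne is false there. This is the first violation.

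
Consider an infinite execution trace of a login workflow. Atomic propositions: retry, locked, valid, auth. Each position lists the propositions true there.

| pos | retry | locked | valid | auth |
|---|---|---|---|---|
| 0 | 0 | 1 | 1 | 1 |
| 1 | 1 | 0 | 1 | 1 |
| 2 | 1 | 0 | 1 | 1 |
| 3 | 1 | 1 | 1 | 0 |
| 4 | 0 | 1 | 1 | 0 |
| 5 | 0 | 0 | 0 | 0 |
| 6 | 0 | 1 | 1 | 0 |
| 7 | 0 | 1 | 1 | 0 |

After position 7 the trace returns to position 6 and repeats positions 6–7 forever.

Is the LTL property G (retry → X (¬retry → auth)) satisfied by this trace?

retry → X (¬retry → auth) must hold at every position from 0 onward. It fails at position 3, so G (retry → X (¬retry → auth)) is false.
Positions where retry holds: 1, 2, 3.
Check X (¬retry → auth) at each: 1→ok, 2→ok, 3→fails.

Violated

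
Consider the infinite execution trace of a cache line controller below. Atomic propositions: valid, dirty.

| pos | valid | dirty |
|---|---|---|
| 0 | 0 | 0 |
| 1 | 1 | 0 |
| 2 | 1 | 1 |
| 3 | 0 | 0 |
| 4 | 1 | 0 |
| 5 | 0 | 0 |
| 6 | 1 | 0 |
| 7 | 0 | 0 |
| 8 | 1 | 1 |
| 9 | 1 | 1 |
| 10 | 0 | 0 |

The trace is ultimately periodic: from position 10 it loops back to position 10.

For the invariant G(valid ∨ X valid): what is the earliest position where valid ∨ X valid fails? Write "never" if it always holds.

10

Check valid ∨ X valid at each position in order: 0 ✓, 1 ✓, 2 ✓, 3 ✓, 4 ✓, 5 ✓, 6 ✓, 7 ✓, 8 ✓, 9 ✓.
At position 10 the labels are {} and the next position 10 has {}, so valid ∨ X valid is false there. This is the first violation.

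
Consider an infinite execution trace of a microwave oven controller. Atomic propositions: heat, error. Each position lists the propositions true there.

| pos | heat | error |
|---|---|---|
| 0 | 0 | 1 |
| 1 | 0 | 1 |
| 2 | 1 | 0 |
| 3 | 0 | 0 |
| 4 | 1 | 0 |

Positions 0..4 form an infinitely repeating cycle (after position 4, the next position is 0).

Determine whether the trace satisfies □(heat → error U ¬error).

heat → error U ¬error holds at every position 0..4, and those are all positions ever visited, so □(heat → error U ¬error) holds.
Positions where heat holds: 2, 4.
Check error U ¬error at each: 2→ok, 4→ok.

Satisfied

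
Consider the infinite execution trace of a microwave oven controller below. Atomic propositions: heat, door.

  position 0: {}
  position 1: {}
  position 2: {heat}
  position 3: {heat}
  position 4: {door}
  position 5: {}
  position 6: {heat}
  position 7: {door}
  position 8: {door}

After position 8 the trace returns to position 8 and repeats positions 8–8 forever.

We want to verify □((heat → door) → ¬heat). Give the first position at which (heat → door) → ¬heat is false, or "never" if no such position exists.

never

(heat → door) → ¬heat holds at every position 0..8, and those are all the positions the trace ever visits, so the invariant □((heat → door) → ¬heat) is never violated.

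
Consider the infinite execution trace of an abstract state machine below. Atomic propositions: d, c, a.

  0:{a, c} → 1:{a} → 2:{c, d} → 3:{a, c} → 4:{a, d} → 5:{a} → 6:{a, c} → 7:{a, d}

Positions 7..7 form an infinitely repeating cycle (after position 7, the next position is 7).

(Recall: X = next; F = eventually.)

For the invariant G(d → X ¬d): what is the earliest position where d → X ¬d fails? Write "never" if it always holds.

Check d → X ¬d at each position in order: 0 ✓, 1 ✓, 2 ✓, 3 ✓, 4 ✓, 5 ✓, 6 ✓.
At position 7 the labels are {a, d} and the next position 7 has {a, d}, so d → X ¬d is false there. This is the first violation.

7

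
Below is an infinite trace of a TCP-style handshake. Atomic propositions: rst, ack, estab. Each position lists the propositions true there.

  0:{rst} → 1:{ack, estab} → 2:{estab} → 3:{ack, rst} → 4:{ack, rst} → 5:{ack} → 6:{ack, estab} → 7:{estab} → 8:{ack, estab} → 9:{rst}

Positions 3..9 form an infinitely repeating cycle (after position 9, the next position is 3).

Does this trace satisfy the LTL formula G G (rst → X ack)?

Satisfied

G (rst → X ack) holds at every position 0..9, and those are all positions ever visited, so G G (rst → X ack) holds.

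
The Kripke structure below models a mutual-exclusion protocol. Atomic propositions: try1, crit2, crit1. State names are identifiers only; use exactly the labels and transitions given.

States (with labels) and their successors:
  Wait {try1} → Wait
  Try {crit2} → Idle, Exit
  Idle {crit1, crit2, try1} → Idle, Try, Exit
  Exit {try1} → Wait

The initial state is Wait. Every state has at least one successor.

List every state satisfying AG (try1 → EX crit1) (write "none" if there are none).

States satisfying try1 → EX crit1: {Try, Idle}.
States satisfying AG (try1 → EX crit1): ∅.

none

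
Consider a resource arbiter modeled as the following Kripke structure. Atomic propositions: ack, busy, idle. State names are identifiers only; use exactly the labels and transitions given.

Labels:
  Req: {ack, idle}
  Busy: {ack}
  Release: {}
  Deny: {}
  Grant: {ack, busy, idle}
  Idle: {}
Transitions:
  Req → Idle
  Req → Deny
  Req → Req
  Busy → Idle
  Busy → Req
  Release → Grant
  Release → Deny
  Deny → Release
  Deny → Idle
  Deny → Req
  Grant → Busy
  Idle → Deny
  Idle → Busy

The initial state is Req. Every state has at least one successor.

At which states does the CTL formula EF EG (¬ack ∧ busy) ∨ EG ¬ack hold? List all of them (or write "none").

{Release, Deny, Idle}

States satisfying EG (¬ack ∧ busy): ∅.
States satisfying EF EG (¬ack ∧ busy): ∅.
States satisfying ¬ack: {Release, Deny, Idle}.
States satisfying EG ¬ack: {Release, Deny, Idle}.
States satisfying EF EG (¬ack ∧ busy) ∨ EG ¬ack: {Release, Deny, Idle}.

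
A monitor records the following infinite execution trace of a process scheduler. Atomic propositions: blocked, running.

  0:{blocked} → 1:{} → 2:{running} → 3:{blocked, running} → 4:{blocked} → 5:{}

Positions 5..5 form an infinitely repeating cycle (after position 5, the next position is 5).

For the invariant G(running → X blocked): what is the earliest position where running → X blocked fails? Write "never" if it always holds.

never

running → X blocked holds at every position 0..5, and those are all the positions the trace ever visits, so the invariant G(running → X blocked) is never violated.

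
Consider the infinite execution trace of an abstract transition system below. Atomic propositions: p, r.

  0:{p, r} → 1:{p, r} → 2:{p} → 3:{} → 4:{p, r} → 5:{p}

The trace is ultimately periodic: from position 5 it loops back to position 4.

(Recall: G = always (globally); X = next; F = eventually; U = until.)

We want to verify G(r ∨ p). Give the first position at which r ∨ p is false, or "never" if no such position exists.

Check r ∨ p at each position in order: 0 ✓, 1 ✓, 2 ✓.
At position 3 the labels are {}, so r ∨ p is false there. This is the first violation.

3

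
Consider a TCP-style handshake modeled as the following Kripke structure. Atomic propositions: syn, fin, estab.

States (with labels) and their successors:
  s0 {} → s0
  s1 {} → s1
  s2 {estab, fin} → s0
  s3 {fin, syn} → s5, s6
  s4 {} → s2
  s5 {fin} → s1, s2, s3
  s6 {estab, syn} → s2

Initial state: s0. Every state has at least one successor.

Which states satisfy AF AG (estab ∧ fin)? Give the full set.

States satisfying AG (estab ∧ fin): ∅.
States satisfying AF AG (estab ∧ fin): ∅.

none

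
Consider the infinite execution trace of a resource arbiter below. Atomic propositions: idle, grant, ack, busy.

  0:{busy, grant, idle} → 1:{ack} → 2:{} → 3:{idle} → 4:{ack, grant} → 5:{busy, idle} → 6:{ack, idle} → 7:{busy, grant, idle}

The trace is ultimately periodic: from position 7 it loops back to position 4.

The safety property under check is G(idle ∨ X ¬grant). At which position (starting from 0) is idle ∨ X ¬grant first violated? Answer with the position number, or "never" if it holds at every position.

never

idle ∨ X ¬grant holds at every position 0..7, and those are all the positions the trace ever visits, so the invariant G(idle ∨ X ¬grant) is never violated.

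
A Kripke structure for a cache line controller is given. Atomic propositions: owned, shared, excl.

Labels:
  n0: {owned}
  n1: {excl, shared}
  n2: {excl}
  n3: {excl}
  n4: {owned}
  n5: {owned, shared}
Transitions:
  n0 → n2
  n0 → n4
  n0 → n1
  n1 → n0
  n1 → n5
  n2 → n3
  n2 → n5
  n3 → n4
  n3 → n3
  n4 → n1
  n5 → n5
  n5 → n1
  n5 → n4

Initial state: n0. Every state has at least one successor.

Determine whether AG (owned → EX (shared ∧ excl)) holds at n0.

Satisfied

States satisfying owned → EX (shared ∧ excl): {n0, n1, n2, n3, n4, n5}.
States satisfying AG (owned → EX (shared ∧ excl)): {n0, n1, n2, n3, n4, n5}.
Every state reachable from n0 satisfies owned → EX (shared ∧ excl).
n0 ∈ Sat(AG (owned → EX (shared ∧ excl))).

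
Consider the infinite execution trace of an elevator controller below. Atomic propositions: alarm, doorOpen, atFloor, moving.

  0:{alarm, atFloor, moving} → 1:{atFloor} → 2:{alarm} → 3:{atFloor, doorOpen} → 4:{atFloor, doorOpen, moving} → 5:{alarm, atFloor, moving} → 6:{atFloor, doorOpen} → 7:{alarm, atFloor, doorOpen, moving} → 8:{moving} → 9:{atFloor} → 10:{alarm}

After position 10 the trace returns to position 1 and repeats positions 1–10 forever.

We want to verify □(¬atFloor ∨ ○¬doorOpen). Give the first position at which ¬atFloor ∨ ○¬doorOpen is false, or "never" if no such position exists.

Check ¬atFloor ∨ ○¬doorOpen at each position in order: 0 ✓, 1 ✓, 2 ✓.
At position 3 the labels are {atFloor, doorOpen} and the next position 4 has {atFloor, doorOpen, moving}, so ¬atFloor ∨ ○¬doorOpen is false there. This is the first violation.

3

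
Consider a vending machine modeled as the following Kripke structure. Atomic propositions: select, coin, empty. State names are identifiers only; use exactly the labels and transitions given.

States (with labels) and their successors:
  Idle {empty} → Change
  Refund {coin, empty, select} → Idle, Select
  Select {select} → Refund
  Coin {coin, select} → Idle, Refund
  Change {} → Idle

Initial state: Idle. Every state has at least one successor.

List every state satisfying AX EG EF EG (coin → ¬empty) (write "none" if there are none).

{Idle, Refund, Select, Coin, Change}

States satisfying EG EF EG (coin → ¬empty): {Idle, Refund, Select, Coin, Change}.
States satisfying AX EG EF EG (coin → ¬empty): {Idle, Refund, Select, Coin, Change}.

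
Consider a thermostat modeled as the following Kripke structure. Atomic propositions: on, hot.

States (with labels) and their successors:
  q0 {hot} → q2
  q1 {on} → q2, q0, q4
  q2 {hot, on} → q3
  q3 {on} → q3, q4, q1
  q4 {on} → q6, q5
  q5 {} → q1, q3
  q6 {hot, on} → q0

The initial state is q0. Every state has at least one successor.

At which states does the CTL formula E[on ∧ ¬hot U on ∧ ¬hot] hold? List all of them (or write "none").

{q1, q3, q4}

States satisfying on ∧ ¬hot: {q1, q3, q4}.
States satisfying E[on ∧ ¬hot U on ∧ ¬hot]: {q1, q3, q4}.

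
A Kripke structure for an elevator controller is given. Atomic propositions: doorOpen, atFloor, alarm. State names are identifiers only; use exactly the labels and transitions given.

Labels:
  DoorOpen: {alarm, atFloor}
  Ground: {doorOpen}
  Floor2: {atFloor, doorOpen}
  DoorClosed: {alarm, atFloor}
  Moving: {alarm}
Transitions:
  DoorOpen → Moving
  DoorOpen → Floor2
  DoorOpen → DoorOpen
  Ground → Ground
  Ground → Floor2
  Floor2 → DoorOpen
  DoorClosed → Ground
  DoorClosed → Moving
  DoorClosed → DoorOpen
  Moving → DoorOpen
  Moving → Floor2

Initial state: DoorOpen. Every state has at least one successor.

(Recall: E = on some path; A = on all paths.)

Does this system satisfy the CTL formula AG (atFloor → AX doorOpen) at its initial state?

States satisfying atFloor → AX doorOpen: {Ground, Moving}.
States satisfying AG (atFloor → AX doorOpen): ∅.
DoorOpen is reachable from DoorOpen and violates atFloor → AX doorOpen, so AG fails at DoorOpen.
DoorOpen ∉ Sat(AG (atFloor → AX doorOpen)).

Does not hold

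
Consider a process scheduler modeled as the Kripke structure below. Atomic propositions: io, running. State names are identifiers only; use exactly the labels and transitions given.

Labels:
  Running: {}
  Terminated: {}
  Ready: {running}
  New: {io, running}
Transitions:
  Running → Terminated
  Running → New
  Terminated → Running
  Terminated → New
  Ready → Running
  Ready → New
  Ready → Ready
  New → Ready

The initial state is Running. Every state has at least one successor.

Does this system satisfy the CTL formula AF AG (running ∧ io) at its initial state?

Violated

States satisfying AG (running ∧ io): ∅.
States satisfying AF AG (running ∧ io): ∅.
There is a path from Running along which AG (running ∧ io) never holds.
Running ∉ Sat(AF AG (running ∧ io)).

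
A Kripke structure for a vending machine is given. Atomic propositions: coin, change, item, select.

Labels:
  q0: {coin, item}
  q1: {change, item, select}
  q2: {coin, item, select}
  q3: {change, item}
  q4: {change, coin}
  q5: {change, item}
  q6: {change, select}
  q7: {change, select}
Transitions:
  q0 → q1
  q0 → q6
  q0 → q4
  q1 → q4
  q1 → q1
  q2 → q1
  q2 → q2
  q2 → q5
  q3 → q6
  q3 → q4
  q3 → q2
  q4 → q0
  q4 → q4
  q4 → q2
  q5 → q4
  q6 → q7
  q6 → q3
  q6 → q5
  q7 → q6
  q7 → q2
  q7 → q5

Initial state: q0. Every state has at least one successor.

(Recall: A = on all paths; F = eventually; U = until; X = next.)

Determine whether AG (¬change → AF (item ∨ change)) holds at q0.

Holds

States satisfying ¬change → AF (item ∨ change): {q0, q1, q2, q3, q4, q5, q6, q7}.
States satisfying AG (¬change → AF (item ∨ change)): {q0, q1, q2, q3, q4, q5, q6, q7}.
Every state reachable from q0 satisfies ¬change → AF (item ∨ change).
q0 ∈ Sat(AG (¬change → AF (item ∨ change))).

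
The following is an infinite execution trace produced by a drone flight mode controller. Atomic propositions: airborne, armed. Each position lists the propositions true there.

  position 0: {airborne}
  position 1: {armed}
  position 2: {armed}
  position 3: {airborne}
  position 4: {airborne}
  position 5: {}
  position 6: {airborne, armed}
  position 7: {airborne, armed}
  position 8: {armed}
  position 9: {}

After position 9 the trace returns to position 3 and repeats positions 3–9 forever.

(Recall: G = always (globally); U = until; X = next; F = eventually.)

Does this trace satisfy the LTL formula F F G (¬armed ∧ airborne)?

F G (¬armed ∧ airborne) is false at every position 0..9, so it never becomes true and F F G (¬armed ∧ airborne) fails.

Does not hold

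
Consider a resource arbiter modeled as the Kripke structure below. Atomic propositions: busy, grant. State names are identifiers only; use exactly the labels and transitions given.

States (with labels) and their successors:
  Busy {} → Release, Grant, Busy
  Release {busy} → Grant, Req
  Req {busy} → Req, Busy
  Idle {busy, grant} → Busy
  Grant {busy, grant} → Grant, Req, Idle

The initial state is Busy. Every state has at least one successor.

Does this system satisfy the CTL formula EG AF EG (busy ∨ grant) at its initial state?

No

States satisfying AF EG (busy ∨ grant): {Release, Req, Grant}.
States satisfying EG AF EG (busy ∨ grant): {Release, Req, Grant}.
No suitable path/successor from Busy witnesses the formula.
Busy ∉ Sat(EG AF EG (busy ∨ grant)).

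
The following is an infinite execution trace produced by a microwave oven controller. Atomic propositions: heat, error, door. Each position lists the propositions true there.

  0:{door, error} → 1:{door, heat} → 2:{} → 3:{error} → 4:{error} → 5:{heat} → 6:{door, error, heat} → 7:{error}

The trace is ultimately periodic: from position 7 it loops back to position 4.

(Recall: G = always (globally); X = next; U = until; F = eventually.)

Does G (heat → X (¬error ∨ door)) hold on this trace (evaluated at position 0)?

heat → X (¬error ∨ door) must hold at every position from 0 onward. It fails at position 6, so G (heat → X (¬error ∨ door)) is false.
Positions where heat holds: 1, 5, 6.
Check X (¬error ∨ door) at each: 1→ok, 5→ok, 6→fails.

Does not hold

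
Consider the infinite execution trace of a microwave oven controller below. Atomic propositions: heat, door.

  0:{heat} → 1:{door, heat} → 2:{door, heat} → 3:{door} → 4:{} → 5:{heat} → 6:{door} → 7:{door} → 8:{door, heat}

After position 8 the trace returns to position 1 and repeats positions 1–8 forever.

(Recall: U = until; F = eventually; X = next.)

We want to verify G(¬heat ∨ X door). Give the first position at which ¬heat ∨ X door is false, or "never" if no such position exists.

¬heat ∨ X door holds at every position 0..8, and those are all the positions the trace ever visits, so the invariant G(¬heat ∨ X door) is never violated.

never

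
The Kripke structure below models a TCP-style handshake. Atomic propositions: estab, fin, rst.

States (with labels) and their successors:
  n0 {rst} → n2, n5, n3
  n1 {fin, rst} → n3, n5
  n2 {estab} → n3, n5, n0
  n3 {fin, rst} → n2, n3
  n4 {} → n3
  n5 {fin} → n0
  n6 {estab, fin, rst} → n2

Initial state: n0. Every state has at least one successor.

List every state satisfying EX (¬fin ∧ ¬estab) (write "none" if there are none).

{n2, n5}

States satisfying ¬fin ∧ ¬estab: {n0, n4}.
States satisfying EX (¬fin ∧ ¬estab): {n2, n5}.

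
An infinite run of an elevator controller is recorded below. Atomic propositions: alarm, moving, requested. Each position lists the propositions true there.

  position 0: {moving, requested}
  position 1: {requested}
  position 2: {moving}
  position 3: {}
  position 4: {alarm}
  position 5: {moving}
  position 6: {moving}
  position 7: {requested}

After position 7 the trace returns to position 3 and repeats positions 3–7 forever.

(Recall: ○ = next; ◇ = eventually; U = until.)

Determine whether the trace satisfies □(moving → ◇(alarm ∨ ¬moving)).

moving → ◇(alarm ∨ ¬moving) holds at every position 0..7, and those are all positions ever visited, so □(moving → ◇(alarm ∨ ¬moving)) holds.
Positions where moving holds: 0, 2, 5, 6.
Check ◇(alarm ∨ ¬moving) at each: 0→ok, 2→ok, 5→ok, 6→ok.

Holds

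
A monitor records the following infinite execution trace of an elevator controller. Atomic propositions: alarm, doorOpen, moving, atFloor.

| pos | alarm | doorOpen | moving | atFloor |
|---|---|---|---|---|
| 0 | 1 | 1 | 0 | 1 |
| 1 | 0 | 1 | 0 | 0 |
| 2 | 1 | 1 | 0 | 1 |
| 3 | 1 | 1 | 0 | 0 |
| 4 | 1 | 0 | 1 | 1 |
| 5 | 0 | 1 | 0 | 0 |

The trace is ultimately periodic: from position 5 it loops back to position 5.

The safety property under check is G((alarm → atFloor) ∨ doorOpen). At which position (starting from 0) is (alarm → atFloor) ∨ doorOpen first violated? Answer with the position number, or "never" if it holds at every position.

never

(alarm → atFloor) ∨ doorOpen holds at every position 0..5, and those are all the positions the trace ever visits, so the invariant G((alarm → atFloor) ∨ doorOpen) is never violated.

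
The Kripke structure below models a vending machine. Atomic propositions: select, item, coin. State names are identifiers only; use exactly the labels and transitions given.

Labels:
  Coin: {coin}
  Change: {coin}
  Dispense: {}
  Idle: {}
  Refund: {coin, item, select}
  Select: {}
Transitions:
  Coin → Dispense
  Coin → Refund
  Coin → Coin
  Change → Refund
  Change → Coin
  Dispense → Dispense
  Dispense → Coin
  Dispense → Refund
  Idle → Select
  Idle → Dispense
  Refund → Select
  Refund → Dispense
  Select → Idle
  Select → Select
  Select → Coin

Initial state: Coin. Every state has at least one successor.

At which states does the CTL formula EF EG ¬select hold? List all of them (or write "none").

States satisfying EG ¬select: {Coin, Change, Dispense, Idle, Select}.
States satisfying EF EG ¬select: {Coin, Change, Dispense, Idle, Refund, Select}.

{Coin, Change, Dispense, Idle, Refund, Select}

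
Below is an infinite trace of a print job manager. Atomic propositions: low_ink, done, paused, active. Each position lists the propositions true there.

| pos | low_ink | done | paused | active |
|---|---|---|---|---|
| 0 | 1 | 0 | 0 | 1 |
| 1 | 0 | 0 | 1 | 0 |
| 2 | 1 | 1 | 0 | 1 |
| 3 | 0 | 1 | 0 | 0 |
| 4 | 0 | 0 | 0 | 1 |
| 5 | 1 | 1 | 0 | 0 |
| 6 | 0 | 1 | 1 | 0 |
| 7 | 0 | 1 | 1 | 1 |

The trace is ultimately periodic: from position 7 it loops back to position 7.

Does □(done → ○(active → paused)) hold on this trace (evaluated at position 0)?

Does not hold

done → ○(active → paused) must hold at every position from 0 onward. It fails at position 3, so □(done → ○(active → paused)) is false.
Positions where done holds: 2, 3, 5, 6, 7.
Check ○(active → paused) at each: 2→ok, 3→fails, 5→ok, 6→ok, 7→ok.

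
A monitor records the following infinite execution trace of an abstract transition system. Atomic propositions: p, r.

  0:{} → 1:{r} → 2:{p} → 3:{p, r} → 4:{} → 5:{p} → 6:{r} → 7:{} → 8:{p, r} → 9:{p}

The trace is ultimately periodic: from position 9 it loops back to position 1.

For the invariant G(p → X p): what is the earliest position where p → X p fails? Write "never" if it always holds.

Check p → X p at each position in order: 0 ✓, 1 ✓, 2 ✓.
At position 3 the labels are {p, r} and the next position 4 has {}, so p → X p is false there. This is the first violation.

3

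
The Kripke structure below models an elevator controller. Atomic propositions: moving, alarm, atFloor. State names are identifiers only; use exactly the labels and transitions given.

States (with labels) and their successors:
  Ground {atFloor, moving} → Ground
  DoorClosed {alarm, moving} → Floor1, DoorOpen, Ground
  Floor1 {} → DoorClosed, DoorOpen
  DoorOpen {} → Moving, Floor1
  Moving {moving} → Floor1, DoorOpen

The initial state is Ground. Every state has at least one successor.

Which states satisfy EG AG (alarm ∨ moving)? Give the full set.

{Ground}

States satisfying AG (alarm ∨ moving): {Ground}.
States satisfying EG AG (alarm ∨ moving): {Ground}.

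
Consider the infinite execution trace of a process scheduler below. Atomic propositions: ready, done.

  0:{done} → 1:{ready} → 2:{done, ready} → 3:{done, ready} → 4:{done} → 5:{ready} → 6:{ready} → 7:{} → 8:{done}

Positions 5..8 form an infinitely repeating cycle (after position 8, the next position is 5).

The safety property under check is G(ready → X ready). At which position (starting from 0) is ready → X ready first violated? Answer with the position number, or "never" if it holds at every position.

3

Check ready → X ready at each position in order: 0 ✓, 1 ✓, 2 ✓.
At position 3 the labels are {done, ready} and the next position 4 has {done}, so ready → X ready is false there. This is the first violation.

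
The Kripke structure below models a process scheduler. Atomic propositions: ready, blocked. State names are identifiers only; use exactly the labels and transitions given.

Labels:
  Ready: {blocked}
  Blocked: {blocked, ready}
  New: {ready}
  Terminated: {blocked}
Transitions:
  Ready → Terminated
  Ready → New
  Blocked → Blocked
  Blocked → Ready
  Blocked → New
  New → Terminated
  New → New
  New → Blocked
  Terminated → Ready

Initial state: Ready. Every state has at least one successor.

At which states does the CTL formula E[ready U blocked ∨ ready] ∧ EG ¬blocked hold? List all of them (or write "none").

{New}

States satisfying ready: {Blocked, New}.
States satisfying blocked ∨ ready: {Ready, Blocked, New, Terminated}.
States satisfying E[ready U blocked ∨ ready]: {Ready, Blocked, New, Terminated}.
States satisfying ¬blocked: {New}.
States satisfying EG ¬blocked: {New}.
States satisfying E[ready U blocked ∨ ready] ∧ EG ¬blocked: {New}.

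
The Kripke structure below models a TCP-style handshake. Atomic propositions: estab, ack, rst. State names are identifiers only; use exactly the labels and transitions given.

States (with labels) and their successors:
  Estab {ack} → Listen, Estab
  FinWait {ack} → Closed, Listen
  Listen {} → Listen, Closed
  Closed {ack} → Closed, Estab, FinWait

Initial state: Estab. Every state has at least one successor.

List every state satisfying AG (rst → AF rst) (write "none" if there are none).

States satisfying rst → AF rst: {Estab, FinWait, Listen, Closed}.
States satisfying AG (rst → AF rst): {Estab, FinWait, Listen, Closed}.

{Estab, FinWait, Listen, Closed}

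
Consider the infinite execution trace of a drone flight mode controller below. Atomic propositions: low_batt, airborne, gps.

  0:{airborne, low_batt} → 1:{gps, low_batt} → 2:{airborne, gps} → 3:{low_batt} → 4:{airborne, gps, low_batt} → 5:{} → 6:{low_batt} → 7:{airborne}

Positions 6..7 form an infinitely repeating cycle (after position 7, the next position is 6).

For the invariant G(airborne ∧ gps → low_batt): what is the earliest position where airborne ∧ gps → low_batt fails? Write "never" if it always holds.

Check airborne ∧ gps → low_batt at each position in order: 0 ✓, 1 ✓.
At position 2 the labels are {airborne, gps}, so airborne ∧ gps → low_batt is false there. This is the first violation.

2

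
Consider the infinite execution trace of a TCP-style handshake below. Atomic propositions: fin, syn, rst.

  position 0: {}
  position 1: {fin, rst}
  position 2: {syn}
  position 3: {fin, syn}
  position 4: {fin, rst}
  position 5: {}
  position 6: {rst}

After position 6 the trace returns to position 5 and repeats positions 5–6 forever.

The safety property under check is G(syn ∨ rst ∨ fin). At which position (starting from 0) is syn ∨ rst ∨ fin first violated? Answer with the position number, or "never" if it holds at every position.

At position 0 the labels are {}, so syn ∨ rst ∨ fin is false there. This is the first violation.

0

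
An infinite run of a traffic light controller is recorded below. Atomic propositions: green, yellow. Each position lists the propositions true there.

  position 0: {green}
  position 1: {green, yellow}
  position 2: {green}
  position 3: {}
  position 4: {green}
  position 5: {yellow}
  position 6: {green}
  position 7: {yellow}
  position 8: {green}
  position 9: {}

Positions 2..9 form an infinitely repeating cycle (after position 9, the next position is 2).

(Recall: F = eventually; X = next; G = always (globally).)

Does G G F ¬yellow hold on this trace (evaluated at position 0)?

G F ¬yellow holds at every position 0..9, and those are all positions ever visited, so G G F ¬yellow holds.

Yes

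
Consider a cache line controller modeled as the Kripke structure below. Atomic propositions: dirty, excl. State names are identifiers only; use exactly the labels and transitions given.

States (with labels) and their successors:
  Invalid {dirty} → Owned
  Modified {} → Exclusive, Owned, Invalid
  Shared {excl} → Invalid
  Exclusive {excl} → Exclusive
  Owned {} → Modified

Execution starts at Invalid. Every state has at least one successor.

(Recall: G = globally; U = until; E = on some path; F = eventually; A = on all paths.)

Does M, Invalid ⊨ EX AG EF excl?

States satisfying AG EF excl: {Invalid, Modified, Shared, Exclusive, Owned}.
States satisfying EX AG EF excl: {Invalid, Modified, Shared, Exclusive, Owned}.
Invalid ∈ Sat(EX AG EF excl).

Holds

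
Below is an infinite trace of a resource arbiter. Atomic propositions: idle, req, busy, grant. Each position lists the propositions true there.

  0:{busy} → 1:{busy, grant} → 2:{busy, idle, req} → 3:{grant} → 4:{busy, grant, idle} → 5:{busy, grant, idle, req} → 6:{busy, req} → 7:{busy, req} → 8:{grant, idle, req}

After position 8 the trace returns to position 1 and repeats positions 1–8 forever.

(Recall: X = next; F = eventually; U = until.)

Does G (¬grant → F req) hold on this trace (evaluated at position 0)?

Holds

¬grant → F req holds at every position 0..8, and those are all positions ever visited, so G (¬grant → F req) holds.
Positions where ¬grant holds: 0, 2, 6, 7.
Check F req at each: 0→ok, 2→ok, 6→ok, 7→ok.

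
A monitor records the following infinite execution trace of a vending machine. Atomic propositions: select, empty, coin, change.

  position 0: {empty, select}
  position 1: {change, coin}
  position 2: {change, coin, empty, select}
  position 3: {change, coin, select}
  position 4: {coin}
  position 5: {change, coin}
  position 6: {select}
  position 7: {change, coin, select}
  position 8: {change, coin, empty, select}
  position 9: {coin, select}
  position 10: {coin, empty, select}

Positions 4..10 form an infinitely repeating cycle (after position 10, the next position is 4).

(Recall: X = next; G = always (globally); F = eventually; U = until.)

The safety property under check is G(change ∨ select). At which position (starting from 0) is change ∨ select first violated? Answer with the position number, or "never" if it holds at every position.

Check change ∨ select at each position in order: 0 ✓, 1 ✓, 2 ✓, 3 ✓.
At position 4 the labels are {coin}, so change ∨ select is false there. This is the first violation.

4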